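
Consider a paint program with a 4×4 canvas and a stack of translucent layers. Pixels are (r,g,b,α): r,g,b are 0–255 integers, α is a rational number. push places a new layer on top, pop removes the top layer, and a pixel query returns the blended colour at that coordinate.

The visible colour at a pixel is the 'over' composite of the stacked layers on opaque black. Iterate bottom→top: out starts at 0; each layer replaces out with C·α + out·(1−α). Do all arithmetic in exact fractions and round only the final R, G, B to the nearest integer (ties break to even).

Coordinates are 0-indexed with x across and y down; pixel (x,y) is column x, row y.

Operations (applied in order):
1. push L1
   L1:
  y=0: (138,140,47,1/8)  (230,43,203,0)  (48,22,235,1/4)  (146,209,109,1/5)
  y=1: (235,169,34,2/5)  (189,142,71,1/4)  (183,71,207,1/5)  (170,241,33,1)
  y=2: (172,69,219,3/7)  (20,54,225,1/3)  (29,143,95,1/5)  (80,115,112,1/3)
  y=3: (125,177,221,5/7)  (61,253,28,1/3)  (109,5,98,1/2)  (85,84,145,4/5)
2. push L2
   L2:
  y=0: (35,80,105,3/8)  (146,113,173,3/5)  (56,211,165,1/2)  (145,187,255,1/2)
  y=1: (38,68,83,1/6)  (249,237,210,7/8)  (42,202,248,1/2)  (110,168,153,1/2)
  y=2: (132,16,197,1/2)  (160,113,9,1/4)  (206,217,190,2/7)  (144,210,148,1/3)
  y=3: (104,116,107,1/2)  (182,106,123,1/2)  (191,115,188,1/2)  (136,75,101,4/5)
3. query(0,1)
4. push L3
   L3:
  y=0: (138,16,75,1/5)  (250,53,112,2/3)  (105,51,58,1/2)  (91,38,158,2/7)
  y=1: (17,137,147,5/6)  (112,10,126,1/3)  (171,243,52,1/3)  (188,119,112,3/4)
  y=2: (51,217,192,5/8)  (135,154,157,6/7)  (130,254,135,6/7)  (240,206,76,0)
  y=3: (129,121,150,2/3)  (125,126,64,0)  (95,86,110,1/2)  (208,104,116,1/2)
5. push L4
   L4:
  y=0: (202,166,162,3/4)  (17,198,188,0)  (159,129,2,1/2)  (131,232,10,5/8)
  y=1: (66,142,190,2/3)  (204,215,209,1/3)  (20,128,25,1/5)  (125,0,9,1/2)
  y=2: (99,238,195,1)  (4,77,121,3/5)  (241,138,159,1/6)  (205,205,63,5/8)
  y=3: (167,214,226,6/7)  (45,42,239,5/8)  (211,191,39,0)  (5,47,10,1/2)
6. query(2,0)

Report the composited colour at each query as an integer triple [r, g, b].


(0,1) stack=L1,L2; from [0,0,0]:
+L1 (α=2/5) → [94, 338/5, 68/5]
+L2 (α=1/6) → [254/3, 203/3, 151/6]
= [85, 68, 25]

query (2,0) [L1,L2,L3,L4] — begin 0,0,0
after L1 α=1/4: [12, 11/2, 235/4]
after L2 α=1/2: [34, 433/4, 895/8]
after L3 α=1/2: [139/2, 637/8, 1359/16]
after L4 α=1/2: [457/4, 1669/16, 1391/32]
rounded: [114, 104, 43]


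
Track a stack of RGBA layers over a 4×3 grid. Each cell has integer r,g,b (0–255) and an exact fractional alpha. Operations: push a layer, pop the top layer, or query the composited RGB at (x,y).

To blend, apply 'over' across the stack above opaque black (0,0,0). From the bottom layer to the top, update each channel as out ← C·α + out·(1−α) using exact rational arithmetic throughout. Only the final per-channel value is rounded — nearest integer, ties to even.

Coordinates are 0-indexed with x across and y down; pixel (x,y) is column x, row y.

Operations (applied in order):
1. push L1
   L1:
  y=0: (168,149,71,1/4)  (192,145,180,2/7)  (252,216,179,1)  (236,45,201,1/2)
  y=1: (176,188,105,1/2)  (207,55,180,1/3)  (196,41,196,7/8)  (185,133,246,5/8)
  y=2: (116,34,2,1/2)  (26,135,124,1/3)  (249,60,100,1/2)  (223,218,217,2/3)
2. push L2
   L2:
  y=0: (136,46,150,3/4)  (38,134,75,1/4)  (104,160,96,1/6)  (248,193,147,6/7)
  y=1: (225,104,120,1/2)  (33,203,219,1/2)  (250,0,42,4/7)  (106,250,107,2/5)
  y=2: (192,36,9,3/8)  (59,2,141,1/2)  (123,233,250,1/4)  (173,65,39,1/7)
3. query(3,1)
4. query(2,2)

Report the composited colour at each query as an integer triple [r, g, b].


at x=3,y=1 over L1,L2:
+L1 (α=5/8) → [925/8, 665/8, 615/4]
+L2 (α=2/5) → [4471/40, 1199/8, 2701/20]
→ [112, 150, 135]

at x=2,y=2 over L1,L2:
L1 α=1/2: [249/2, 30, 50]
L2 α=1/4: [993/8, 323/4, 100]
rounded: [124, 81, 100]


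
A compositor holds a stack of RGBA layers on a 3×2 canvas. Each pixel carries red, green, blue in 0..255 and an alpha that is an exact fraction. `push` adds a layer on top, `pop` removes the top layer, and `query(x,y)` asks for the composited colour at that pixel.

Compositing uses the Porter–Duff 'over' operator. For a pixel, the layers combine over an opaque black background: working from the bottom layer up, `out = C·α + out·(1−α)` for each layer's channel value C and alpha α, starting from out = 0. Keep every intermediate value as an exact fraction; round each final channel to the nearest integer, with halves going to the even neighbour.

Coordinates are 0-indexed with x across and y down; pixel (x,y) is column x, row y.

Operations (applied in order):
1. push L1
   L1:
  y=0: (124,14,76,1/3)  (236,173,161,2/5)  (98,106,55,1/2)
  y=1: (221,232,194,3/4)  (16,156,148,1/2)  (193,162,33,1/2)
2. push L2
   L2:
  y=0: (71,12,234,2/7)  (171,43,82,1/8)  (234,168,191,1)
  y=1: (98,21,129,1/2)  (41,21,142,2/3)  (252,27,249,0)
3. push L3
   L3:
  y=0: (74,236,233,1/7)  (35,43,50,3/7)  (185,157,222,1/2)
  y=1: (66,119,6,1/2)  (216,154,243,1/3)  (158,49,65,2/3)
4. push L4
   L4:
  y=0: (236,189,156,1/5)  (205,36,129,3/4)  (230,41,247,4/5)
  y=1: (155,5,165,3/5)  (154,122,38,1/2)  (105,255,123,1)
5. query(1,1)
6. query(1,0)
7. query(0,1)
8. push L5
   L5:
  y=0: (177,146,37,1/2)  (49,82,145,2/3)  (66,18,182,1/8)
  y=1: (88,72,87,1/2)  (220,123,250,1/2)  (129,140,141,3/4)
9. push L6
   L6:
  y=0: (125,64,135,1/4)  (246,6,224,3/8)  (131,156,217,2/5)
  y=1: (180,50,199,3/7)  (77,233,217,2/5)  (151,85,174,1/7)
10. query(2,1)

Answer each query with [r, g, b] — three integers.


(1,1) stack=L1,L2,L3,L4; from [0,0,0]:
after L1 α=1/2: [8, 78, 74]
after L2 α=2/3: [30, 40, 358/3]
after L3 α=1/3: [92, 78, 1445/9]
after L4 α=1/2: [123, 100, 1787/18]
= [123, 100, 99]

query (1,0) [L1,L2,L3,L4] — begin 0,0,0
L1 α=2/5: [472/5, 346/5, 322/5]
L2 α=1/8: [4159/40, 2637/40, 333/5]
L3 α=3/7: [5209/70, 561/10, 2082/35]
L4 α=3/4: [48259/280, 1641/40, 15627/140]
→ [172, 41, 112]

(0,1) stack=L1,L2,L3,L4; from [0,0,0]:
after L1 α=3/4: [663/4, 174, 291/2]
after L2 α=1/2: [1055/8, 195/2, 549/4]
after L3 α=1/2: [1583/16, 433/4, 573/8]
after L4 α=3/5: [5303/40, 463/10, 2553/20]
rounded: [133, 46, 128]

query (2,1) [L1,L2,L3,L4,L5,L6] — begin 0,0,0
+L1 (α=1/2) → [193/2, 81, 33/2]
+L2 (α=0) → [193/2, 81, 33/2]
+L3 (α=2/3) → [275/2, 179/3, 293/6]
+L4 (α=1) → [105, 255, 123]
+L5 (α=3/4) → [123, 675/4, 273/2]
+L6 (α=1/7) → [127, 2195/14, 993/7]
rounded: [127, 157, 142]


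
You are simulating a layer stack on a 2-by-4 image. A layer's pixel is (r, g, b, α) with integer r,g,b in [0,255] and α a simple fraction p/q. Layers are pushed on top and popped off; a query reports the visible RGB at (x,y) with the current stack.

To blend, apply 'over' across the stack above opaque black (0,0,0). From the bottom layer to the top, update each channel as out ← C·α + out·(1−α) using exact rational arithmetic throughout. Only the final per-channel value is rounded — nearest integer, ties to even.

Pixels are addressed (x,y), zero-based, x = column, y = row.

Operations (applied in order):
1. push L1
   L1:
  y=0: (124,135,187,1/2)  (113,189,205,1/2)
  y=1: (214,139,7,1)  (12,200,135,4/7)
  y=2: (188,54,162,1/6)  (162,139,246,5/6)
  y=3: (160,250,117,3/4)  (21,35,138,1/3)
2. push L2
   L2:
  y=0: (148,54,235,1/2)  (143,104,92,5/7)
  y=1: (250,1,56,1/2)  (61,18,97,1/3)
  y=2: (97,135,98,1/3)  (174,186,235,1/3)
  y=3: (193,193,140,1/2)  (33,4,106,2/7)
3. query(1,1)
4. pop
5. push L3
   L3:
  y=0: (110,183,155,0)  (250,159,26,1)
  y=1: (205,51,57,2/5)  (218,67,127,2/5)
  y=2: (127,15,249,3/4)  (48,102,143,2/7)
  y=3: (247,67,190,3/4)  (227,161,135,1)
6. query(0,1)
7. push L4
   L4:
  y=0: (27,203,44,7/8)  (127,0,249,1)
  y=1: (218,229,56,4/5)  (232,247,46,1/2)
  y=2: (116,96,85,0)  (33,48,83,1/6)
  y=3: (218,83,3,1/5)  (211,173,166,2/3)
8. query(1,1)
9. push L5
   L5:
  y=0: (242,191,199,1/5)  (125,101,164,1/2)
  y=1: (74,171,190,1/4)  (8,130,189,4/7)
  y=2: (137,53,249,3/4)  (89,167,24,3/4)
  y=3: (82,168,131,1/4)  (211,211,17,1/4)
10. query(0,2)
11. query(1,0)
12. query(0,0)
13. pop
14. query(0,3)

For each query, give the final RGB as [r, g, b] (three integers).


query (1,1) [L1,L2] — begin 0,0,0
after L1 α=4/7: [48/7, 800/7, 540/7]
after L2 α=1/3: [523/21, 1726/21, 1759/21]
= [25, 82, 84]

(0,1) stack=L1,L3; from [0,0,0]:
+L1 (α=1) → [214, 139, 7]
+L3 (α=2/5) → [1052/5, 519/5, 27]
rounded: [210, 104, 27]

query (1,1) [L1,L3,L4] — begin 0,0,0
after L1 α=4/7: [48/7, 800/7, 540/7]
after L3 α=2/5: [3196/35, 3338/35, 3398/35]
after L4 α=1/2: [5658/35, 11983/70, 2504/35]
= [162, 171, 72]

query (0,2) [L1,L3,L4,L5] — begin 0,0,0
after L1 α=1/6: [94/3, 9, 27]
after L3 α=3/4: [1237/12, 27/2, 387/2]
after L4 α=0: [1237/12, 27/2, 387/2]
after L5 α=3/4: [6169/48, 345/8, 1881/8]
= [129, 43, 235]

query (1,0) [L1,L3,L4,L5] — begin 0,0,0
L1 α=1/2: [113/2, 189/2, 205/2]
L3 α=1: [250, 159, 26]
L4 α=1: [127, 0, 249]
L5 α=1/2: [126, 101/2, 413/2]
= [126, 50, 206]

query (0,0) [L1,L3,L4,L5] — begin 0,0,0
L1 α=1/2: [62, 135/2, 187/2]
L3 α=0: [62, 135/2, 187/2]
L4 α=7/8: [251/8, 2977/16, 803/16]
L5 α=1/5: [147/2, 3741/20, 1599/20]
→ [74, 187, 80]

at x=0,y=3 over L1,L3,L4:
+L1 (α=3/4) → [120, 375/2, 351/4]
+L3 (α=3/4) → [861/4, 777/8, 2631/16]
+L4 (α=1/5) → [1079/5, 943/10, 2643/20]
→ [216, 94, 132]


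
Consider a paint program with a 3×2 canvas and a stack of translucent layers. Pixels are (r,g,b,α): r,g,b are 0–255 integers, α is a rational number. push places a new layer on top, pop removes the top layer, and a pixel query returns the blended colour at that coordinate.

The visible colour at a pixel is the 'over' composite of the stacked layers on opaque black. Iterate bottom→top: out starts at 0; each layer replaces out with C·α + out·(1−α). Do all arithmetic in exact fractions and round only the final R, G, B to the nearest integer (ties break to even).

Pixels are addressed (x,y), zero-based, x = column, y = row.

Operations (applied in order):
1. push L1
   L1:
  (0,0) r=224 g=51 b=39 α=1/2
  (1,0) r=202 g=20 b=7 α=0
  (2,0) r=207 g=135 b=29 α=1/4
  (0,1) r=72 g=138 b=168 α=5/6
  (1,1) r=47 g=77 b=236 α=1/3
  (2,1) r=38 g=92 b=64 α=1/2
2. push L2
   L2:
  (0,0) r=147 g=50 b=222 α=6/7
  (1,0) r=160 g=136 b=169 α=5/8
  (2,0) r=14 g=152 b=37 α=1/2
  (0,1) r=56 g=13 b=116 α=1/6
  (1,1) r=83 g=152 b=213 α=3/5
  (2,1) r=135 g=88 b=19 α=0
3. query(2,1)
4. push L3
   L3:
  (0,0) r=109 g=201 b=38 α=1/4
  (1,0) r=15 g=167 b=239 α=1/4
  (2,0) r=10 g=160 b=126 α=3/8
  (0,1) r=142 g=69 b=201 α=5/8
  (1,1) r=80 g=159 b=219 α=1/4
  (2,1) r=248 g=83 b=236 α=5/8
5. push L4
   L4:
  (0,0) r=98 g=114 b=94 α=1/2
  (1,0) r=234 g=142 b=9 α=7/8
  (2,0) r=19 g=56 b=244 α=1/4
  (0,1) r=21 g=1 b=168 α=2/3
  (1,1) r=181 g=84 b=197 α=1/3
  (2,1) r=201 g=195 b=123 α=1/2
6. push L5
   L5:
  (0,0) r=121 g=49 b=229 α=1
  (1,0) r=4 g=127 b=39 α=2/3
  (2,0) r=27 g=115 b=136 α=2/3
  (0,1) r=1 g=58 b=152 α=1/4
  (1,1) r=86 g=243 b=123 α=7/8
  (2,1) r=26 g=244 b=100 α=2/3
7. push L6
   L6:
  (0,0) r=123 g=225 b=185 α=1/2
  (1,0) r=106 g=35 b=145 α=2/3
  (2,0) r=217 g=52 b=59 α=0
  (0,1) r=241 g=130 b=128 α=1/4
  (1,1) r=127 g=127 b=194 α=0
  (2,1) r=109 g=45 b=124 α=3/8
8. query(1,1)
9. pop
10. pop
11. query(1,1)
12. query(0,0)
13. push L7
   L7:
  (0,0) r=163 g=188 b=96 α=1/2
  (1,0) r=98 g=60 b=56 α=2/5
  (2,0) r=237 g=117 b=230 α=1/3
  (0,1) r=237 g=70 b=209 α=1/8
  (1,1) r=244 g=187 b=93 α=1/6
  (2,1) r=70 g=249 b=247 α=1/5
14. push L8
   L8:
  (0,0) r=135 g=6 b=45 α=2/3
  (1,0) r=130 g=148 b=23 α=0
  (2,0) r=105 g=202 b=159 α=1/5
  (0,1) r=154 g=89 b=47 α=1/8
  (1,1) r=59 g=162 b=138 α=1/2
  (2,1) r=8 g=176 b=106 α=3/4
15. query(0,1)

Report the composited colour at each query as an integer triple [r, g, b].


(2,1) stack=L1,L2; from [0,0,0]:
after L1 α=1/2: [19, 46, 32]
after L2 α=0: [19, 46, 32]
= [19, 46, 32]

at x=1,y=1 over L1,L2,L3,L4,L5,L6:
L1 α=1/3: [47/3, 77/3, 236/3]
L2 α=3/5: [841/15, 1522/15, 2389/15]
L3 α=1/4: [1241/20, 2317/20, 871/5]
L4 α=1/3: [1017/10, 3157/30, 909/5]
L5 α=7/8: [7037/80, 54187/240, 2607/20]
L6 α=0: [7037/80, 54187/240, 2607/20]
rounded: [88, 226, 130]

at x=1,y=1 over L1,L2,L3,L4:
+L1 (α=1/3) → [47/3, 77/3, 236/3]
+L2 (α=3/5) → [841/15, 1522/15, 2389/15]
+L3 (α=1/4) → [1241/20, 2317/20, 871/5]
+L4 (α=1/3) → [1017/10, 3157/30, 909/5]
= [102, 105, 182]

at x=0,y=0 over L1,L2,L3,L4:
after L1 α=1/2: [112, 51/2, 39/2]
after L2 α=6/7: [142, 93/2, 2703/14]
after L3 α=1/4: [535/4, 681/8, 8641/56]
after L4 α=1/2: [927/8, 1593/16, 13905/112]
→ [116, 100, 124]

at x=0,y=1 over L1,L2,L3,L4,L7,L8:
after L1 α=5/6: [60, 115, 140]
after L2 α=1/6: [178/3, 98, 136]
after L3 α=5/8: [111, 639/8, 1413/8]
after L4 α=2/3: [51, 655/24, 1367/8]
after L7 α=1/8: [297/4, 6265/192, 11241/64]
after L8 α=1/8: [2695/32, 60943/1536, 81695/512]
→ [84, 40, 160]


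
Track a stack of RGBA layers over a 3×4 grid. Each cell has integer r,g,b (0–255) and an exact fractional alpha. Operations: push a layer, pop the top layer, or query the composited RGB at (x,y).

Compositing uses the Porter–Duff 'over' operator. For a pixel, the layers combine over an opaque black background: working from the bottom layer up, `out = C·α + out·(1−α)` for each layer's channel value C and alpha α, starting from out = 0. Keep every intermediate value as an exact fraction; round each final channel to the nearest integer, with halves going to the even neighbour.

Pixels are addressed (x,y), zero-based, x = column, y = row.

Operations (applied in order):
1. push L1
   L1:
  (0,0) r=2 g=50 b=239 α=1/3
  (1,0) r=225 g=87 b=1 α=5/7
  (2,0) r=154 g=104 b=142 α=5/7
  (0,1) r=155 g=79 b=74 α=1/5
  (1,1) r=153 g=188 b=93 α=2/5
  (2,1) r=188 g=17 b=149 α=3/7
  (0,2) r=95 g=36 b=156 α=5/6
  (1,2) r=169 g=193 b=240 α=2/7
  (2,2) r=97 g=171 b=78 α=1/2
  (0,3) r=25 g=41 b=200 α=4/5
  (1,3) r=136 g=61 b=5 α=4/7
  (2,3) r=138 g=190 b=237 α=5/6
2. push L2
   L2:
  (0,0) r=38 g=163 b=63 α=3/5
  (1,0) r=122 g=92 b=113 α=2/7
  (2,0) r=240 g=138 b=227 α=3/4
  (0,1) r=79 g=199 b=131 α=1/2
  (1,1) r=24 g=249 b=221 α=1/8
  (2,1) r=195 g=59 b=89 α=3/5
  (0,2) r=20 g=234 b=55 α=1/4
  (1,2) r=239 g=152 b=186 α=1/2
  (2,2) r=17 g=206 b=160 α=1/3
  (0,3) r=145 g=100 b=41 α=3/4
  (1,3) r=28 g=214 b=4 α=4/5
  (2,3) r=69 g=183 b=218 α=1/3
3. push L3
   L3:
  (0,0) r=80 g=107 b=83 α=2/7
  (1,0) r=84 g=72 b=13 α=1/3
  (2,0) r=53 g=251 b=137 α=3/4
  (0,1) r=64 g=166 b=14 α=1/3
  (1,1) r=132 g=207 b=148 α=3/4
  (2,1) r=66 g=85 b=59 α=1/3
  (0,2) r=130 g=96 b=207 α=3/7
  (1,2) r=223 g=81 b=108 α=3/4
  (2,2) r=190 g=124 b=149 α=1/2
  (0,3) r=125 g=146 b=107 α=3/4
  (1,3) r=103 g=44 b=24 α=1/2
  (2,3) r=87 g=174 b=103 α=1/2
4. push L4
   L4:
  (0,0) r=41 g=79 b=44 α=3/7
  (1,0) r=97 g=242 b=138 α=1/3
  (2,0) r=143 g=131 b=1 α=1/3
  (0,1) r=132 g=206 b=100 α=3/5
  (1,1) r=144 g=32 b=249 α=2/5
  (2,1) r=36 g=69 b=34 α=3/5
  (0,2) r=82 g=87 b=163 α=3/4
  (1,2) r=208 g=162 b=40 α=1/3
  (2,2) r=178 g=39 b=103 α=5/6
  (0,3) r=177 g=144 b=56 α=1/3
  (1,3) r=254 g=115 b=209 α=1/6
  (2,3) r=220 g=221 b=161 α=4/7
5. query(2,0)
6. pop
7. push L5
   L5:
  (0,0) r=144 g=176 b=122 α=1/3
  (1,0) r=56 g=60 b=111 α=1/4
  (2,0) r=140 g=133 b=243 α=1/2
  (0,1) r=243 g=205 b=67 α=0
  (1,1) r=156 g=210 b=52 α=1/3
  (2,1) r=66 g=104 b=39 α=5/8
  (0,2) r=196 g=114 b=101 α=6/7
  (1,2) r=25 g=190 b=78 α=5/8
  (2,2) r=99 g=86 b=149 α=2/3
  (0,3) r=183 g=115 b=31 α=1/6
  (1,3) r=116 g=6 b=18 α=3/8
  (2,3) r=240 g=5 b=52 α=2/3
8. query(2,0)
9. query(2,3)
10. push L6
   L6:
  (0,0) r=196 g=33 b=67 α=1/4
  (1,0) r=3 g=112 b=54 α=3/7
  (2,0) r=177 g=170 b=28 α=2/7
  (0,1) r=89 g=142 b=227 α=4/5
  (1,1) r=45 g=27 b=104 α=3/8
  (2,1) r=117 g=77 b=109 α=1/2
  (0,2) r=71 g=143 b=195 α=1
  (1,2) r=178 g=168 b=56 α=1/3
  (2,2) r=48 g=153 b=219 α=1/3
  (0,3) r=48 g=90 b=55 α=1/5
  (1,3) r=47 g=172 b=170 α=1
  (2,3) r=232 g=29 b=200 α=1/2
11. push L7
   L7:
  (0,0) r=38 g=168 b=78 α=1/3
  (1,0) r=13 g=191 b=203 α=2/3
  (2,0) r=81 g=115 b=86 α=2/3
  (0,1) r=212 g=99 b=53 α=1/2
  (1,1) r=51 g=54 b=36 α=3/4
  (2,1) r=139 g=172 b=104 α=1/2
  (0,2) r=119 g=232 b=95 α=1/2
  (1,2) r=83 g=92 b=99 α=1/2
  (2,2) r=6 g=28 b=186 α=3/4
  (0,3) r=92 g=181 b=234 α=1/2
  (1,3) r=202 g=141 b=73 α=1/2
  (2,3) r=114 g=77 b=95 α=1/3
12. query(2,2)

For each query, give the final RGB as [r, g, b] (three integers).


at x=2,y=0 over L1,L2,L3,L4:
L1 α=5/7: [110, 520/7, 710/7]
L2 α=3/4: [415/2, 1709/14, 5477/28]
L3 α=3/4: [733/8, 12251/56, 16985/112]
L4 α=1/3: [435/4, 15919/84, 17041/168]
= [109, 190, 101]

query (2,0) [L1,L2,L3,L5] — begin 0,0,0
+L1 (α=5/7) → [110, 520/7, 710/7]
+L2 (α=3/4) → [415/2, 1709/14, 5477/28]
+L3 (α=3/4) → [733/8, 12251/56, 16985/112]
+L5 (α=1/2) → [1853/16, 19699/112, 44201/224]
= [116, 176, 197]

(2,3) stack=L1,L2,L3,L5; from [0,0,0]:
+L1 (α=5/6) → [115, 475/3, 395/2]
+L2 (α=1/3) → [299/3, 1499/9, 613/3]
+L3 (α=1/2) → [280/3, 3065/18, 461/3]
+L5 (α=2/3) → [1720/9, 3245/54, 773/9]
= [191, 60, 86]

(2,2) stack=L1,L2,L3,L5,L6,L7; from [0,0,0]:
L1 α=1/2: [97/2, 171/2, 39]
L2 α=1/3: [38, 377/3, 238/3]
L3 α=1/2: [114, 749/6, 685/6]
L5 α=2/3: [104, 1781/18, 2473/18]
L6 α=1/3: [256/3, 3158/27, 4444/27]
L7 α=3/4: [155/6, 2713/54, 9755/54]
→ [26, 50, 181]


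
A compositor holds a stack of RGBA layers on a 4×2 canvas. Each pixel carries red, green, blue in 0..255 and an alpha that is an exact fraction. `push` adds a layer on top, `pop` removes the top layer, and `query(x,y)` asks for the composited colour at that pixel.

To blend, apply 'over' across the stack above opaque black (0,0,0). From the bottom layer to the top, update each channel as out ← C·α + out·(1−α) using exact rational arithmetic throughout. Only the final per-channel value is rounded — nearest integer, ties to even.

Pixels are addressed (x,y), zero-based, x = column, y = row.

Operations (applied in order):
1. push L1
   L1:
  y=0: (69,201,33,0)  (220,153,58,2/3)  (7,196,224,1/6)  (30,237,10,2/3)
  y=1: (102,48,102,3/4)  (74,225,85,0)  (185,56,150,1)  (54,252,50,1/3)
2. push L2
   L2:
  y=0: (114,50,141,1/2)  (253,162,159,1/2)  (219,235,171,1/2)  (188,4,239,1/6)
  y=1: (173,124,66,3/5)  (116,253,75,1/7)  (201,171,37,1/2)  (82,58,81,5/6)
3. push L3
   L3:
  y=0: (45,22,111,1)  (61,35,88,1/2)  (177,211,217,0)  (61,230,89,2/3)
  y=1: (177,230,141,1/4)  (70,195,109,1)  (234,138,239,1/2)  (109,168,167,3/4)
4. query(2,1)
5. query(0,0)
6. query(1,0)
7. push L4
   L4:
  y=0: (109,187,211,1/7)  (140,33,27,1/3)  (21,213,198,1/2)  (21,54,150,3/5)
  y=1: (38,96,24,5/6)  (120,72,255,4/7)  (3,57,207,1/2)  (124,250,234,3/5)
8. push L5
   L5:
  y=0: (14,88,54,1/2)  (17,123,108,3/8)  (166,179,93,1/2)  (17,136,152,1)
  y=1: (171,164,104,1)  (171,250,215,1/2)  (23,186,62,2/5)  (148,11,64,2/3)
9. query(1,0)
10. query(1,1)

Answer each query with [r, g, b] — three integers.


at x=2,y=1 over L1,L2,L3:
after L1 α=1: [185, 56, 150]
after L2 α=1/2: [193, 227/2, 187/2]
after L3 α=1/2: [427/2, 503/4, 665/4]
rounded: [214, 126, 166]

query (0,0) [L1,L2,L3] — begin 0,0,0
after L1 α=0: [0, 0, 0]
after L2 α=1/2: [57, 25, 141/2]
after L3 α=1: [45, 22, 111]
= [45, 22, 111]

at x=1,y=0 over L1,L2,L3:
after L1 α=2/3: [440/3, 102, 116/3]
after L2 α=1/2: [1199/6, 132, 593/6]
after L3 α=1/2: [1565/12, 167/2, 1121/12]
rounded: [130, 84, 93]

(1,0) stack=L1,L2,L3,L4,L5; from [0,0,0]:
after L1 α=2/3: [440/3, 102, 116/3]
after L2 α=1/2: [1199/6, 132, 593/6]
after L3 α=1/2: [1565/12, 167/2, 1121/12]
after L4 α=1/3: [2405/18, 200/3, 1283/18]
after L5 α=3/8: [12943/144, 2107/24, 12247/144]
rounded: [90, 88, 85]

(1,1) stack=L1,L2,L3,L4,L5; from [0,0,0]:
after L1 α=0: [0, 0, 0]
after L2 α=1/7: [116/7, 253/7, 75/7]
after L3 α=1: [70, 195, 109]
after L4 α=4/7: [690/7, 873/7, 1347/7]
after L5 α=1/2: [1887/14, 2623/14, 1426/7]
rounded: [135, 187, 204]


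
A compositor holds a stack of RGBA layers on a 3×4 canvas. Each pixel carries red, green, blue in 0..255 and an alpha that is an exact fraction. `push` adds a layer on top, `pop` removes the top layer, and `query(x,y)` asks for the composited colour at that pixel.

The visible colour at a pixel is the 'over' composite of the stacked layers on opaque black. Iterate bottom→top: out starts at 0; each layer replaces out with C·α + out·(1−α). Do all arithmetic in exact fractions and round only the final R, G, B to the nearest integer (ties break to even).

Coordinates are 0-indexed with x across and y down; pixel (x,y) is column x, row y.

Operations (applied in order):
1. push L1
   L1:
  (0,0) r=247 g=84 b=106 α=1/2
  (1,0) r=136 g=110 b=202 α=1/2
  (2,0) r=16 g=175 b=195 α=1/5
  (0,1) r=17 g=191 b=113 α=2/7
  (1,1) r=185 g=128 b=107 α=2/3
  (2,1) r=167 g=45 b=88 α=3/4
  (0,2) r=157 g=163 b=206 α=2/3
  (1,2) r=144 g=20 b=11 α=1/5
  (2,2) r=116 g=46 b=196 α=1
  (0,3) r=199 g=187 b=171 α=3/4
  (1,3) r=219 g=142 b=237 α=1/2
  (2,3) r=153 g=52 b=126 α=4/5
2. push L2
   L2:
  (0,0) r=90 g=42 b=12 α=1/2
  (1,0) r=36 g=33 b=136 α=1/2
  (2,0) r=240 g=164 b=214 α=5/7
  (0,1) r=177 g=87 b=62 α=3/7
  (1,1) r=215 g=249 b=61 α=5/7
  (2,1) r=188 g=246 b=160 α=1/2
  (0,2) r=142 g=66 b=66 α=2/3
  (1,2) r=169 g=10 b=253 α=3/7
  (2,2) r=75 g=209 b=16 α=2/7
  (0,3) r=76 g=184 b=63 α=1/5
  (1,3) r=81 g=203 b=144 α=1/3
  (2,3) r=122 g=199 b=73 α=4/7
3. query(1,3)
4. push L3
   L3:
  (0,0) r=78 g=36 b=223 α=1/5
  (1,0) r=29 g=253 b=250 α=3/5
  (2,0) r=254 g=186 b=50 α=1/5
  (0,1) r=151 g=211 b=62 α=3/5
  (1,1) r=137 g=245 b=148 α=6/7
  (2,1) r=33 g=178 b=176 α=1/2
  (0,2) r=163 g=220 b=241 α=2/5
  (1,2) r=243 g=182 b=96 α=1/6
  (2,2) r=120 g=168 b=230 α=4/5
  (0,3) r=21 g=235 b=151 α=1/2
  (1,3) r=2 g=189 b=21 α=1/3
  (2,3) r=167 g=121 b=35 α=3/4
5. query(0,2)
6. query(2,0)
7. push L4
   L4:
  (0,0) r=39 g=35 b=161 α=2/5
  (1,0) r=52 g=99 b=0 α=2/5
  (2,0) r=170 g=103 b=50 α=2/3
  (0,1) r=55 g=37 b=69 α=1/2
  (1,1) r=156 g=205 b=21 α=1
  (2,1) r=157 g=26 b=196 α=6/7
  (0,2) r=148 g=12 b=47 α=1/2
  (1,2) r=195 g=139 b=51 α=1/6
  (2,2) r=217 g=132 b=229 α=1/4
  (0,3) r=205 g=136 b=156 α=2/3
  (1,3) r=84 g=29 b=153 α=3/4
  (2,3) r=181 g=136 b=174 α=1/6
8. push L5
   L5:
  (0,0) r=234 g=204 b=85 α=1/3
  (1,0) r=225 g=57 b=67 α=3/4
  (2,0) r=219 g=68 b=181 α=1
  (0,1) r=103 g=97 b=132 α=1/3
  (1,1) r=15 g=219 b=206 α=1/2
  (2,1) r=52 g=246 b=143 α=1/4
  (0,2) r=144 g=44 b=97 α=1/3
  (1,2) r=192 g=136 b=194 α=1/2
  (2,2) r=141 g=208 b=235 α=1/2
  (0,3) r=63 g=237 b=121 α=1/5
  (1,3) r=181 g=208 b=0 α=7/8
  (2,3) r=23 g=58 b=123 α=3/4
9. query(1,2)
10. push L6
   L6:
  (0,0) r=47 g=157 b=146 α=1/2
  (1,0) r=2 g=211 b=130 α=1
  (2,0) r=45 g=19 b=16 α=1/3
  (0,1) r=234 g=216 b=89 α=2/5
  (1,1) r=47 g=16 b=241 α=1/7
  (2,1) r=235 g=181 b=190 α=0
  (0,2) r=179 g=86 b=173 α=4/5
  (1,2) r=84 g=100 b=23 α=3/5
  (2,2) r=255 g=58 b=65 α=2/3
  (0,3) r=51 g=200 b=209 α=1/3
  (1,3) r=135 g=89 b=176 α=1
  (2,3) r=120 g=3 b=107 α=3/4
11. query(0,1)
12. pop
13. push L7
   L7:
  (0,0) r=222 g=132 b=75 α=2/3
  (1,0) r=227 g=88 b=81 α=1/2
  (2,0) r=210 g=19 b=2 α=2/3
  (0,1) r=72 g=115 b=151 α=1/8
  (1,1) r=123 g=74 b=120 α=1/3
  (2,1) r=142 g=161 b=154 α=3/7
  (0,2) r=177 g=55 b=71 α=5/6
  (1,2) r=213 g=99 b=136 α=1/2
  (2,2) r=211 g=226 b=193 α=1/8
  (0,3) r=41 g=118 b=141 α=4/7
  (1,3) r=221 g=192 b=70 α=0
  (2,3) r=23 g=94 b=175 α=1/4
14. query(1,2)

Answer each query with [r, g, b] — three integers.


at x=1,y=3 over L1,L2:
L1 α=1/2: [219/2, 71, 237/2]
L2 α=1/3: [100, 115, 127]
rounded: [100, 115, 127]

at x=0,y=2 over L1,L2,L3:
after L1 α=2/3: [314/3, 326/3, 412/3]
after L2 α=2/3: [1166/9, 722/9, 808/9]
after L3 α=2/5: [2144/15, 2042/15, 2254/15]
= [143, 136, 150]

query (2,0) [L1,L2,L3] — begin 0,0,0
L1 α=1/5: [16/5, 35, 39]
L2 α=5/7: [6032/35, 890/7, 164]
L3 α=1/5: [33018/175, 4862/35, 706/5]
→ [189, 139, 141]

(1,2) stack=L1,L2,L3,L4,L5; from [0,0,0]:
+L1 (α=1/5) → [144/5, 4, 11/5]
+L2 (α=3/7) → [3111/35, 46/7, 3839/35]
+L3 (α=1/6) → [802/7, 752/21, 4511/42]
+L4 (α=1/6) → [5375/42, 6679/126, 24697/252]
+L5 (α=1/2) → [13439/84, 23815/252, 73585/504]
= [160, 95, 146]

query (0,1) [L1,L2,L3,L4,L5,L6] — begin 0,0,0
L1 α=2/7: [34/7, 382/7, 226/7]
L2 α=3/7: [3853/49, 3355/49, 2206/49]
L3 α=3/5: [29903/245, 37727/245, 13526/245]
L4 α=1/2: [21689/245, 23396/245, 30431/490]
L5 α=1/3: [22871/245, 23519/245, 62771/735]
L6 α=2/5: [183273/1225, 176397/1225, 106381/1225]
rounded: [150, 144, 87]

query (1,2) [L1,L2,L3,L4,L5,L7] — begin 0,0,0
+L1 (α=1/5) → [144/5, 4, 11/5]
+L2 (α=3/7) → [3111/35, 46/7, 3839/35]
+L3 (α=1/6) → [802/7, 752/21, 4511/42]
+L4 (α=1/6) → [5375/42, 6679/126, 24697/252]
+L5 (α=1/2) → [13439/84, 23815/252, 73585/504]
+L7 (α=1/2) → [31331/168, 48763/504, 142129/1008]
rounded: [186, 97, 141]


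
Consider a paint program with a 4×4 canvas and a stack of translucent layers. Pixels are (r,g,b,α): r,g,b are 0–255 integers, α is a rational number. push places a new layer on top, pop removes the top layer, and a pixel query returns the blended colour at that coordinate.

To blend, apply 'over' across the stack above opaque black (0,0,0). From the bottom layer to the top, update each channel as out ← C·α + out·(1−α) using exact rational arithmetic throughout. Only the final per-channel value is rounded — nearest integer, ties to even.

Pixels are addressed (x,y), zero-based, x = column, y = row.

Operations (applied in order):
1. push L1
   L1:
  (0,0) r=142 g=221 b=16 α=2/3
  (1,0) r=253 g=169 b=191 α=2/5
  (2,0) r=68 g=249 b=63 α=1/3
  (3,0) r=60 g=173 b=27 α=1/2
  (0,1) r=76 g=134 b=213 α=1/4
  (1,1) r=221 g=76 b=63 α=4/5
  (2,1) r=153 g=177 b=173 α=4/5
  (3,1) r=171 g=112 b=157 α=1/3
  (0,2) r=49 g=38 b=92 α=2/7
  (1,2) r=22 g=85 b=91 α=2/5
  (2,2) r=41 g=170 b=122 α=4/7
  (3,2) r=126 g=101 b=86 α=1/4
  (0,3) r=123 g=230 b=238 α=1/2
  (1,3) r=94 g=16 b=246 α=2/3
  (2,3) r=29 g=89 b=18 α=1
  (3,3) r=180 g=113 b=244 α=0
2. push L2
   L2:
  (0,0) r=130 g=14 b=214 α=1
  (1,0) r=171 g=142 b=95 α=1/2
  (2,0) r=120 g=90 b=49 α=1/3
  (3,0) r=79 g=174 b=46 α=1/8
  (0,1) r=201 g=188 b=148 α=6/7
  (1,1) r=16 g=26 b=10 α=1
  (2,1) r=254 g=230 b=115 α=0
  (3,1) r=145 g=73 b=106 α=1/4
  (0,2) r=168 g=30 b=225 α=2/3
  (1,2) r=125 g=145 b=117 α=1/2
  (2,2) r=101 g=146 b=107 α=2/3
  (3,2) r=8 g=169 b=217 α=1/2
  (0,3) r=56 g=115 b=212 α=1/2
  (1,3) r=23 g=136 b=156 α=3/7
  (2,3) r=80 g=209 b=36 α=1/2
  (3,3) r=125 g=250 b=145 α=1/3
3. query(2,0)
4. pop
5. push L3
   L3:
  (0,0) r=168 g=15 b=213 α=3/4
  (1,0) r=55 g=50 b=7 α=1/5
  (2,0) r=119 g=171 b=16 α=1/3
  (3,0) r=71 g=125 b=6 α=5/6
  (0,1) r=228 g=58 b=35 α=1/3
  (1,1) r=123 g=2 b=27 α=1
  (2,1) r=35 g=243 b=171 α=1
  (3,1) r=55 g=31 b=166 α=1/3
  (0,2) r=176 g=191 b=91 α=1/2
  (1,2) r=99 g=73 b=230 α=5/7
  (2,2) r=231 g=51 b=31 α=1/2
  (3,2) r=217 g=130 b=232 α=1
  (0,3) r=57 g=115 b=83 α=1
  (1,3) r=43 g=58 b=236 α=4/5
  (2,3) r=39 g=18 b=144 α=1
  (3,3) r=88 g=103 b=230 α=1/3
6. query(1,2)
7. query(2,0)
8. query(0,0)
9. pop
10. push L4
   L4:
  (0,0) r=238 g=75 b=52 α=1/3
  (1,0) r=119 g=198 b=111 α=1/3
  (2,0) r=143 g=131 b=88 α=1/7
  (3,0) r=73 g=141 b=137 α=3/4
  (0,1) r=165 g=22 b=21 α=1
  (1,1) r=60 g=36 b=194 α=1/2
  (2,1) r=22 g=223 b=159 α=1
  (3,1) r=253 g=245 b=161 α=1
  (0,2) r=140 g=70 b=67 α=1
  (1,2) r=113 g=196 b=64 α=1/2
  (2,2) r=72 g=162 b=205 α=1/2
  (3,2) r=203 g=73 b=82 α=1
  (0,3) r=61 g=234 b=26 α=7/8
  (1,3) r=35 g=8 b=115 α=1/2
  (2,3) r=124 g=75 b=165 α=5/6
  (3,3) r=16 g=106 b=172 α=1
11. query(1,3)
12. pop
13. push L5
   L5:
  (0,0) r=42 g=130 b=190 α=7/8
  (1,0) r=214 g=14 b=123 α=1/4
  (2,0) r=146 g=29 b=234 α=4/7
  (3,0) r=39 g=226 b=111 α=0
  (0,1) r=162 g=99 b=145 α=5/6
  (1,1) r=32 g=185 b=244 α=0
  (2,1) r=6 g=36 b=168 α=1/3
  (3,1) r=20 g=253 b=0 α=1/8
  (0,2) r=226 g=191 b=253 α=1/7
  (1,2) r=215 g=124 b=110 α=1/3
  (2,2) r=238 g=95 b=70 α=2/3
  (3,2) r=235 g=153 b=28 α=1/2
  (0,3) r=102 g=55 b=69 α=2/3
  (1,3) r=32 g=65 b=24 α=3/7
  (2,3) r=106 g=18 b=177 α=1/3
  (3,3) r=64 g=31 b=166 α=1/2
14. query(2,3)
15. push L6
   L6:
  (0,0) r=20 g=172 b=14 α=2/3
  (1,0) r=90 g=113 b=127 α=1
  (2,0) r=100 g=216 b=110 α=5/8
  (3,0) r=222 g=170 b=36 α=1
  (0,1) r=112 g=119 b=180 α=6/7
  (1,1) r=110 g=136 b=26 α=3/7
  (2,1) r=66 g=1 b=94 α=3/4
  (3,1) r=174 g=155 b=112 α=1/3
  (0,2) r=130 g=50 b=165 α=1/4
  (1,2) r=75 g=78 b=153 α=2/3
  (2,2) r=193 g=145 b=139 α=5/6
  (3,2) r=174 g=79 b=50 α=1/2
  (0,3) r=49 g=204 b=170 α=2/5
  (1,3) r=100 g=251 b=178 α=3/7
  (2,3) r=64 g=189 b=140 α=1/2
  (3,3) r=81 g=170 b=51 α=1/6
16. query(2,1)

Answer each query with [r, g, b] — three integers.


query (2,0) [L1,L2] — begin 0,0,0
after L1 α=1/3: [68/3, 83, 21]
after L2 α=1/3: [496/9, 256/3, 91/3]
→ [55, 85, 30]

query (1,2) [L1,L3] — begin 0,0,0
+L1 (α=2/5) → [44/5, 34, 182/5]
+L3 (α=5/7) → [2563/35, 433/7, 6114/35]
→ [73, 62, 175]

at x=2,y=0 over L1,L3:
after L1 α=1/3: [68/3, 83, 21]
after L3 α=1/3: [493/9, 337/3, 58/3]
→ [55, 112, 19]

at x=0,y=0 over L1,L3:
L1 α=2/3: [284/3, 442/3, 32/3]
L3 α=3/4: [449/3, 577/12, 1949/12]
= [150, 48, 162]

at x=1,y=3 over L1,L4:
L1 α=2/3: [188/3, 32/3, 164]
L4 α=1/2: [293/6, 28/3, 279/2]
= [49, 9, 140]

(2,3) stack=L1,L5; from [0,0,0]:
+L1 (α=1) → [29, 89, 18]
+L5 (α=1/3) → [164/3, 196/3, 71]
→ [55, 65, 71]

at x=2,y=1 over L1,L5,L6:
L1 α=4/5: [612/5, 708/5, 692/5]
L5 α=1/3: [418/5, 532/5, 2224/15]
L6 α=3/4: [352/5, 547/20, 3227/30]
rounded: [70, 27, 108]


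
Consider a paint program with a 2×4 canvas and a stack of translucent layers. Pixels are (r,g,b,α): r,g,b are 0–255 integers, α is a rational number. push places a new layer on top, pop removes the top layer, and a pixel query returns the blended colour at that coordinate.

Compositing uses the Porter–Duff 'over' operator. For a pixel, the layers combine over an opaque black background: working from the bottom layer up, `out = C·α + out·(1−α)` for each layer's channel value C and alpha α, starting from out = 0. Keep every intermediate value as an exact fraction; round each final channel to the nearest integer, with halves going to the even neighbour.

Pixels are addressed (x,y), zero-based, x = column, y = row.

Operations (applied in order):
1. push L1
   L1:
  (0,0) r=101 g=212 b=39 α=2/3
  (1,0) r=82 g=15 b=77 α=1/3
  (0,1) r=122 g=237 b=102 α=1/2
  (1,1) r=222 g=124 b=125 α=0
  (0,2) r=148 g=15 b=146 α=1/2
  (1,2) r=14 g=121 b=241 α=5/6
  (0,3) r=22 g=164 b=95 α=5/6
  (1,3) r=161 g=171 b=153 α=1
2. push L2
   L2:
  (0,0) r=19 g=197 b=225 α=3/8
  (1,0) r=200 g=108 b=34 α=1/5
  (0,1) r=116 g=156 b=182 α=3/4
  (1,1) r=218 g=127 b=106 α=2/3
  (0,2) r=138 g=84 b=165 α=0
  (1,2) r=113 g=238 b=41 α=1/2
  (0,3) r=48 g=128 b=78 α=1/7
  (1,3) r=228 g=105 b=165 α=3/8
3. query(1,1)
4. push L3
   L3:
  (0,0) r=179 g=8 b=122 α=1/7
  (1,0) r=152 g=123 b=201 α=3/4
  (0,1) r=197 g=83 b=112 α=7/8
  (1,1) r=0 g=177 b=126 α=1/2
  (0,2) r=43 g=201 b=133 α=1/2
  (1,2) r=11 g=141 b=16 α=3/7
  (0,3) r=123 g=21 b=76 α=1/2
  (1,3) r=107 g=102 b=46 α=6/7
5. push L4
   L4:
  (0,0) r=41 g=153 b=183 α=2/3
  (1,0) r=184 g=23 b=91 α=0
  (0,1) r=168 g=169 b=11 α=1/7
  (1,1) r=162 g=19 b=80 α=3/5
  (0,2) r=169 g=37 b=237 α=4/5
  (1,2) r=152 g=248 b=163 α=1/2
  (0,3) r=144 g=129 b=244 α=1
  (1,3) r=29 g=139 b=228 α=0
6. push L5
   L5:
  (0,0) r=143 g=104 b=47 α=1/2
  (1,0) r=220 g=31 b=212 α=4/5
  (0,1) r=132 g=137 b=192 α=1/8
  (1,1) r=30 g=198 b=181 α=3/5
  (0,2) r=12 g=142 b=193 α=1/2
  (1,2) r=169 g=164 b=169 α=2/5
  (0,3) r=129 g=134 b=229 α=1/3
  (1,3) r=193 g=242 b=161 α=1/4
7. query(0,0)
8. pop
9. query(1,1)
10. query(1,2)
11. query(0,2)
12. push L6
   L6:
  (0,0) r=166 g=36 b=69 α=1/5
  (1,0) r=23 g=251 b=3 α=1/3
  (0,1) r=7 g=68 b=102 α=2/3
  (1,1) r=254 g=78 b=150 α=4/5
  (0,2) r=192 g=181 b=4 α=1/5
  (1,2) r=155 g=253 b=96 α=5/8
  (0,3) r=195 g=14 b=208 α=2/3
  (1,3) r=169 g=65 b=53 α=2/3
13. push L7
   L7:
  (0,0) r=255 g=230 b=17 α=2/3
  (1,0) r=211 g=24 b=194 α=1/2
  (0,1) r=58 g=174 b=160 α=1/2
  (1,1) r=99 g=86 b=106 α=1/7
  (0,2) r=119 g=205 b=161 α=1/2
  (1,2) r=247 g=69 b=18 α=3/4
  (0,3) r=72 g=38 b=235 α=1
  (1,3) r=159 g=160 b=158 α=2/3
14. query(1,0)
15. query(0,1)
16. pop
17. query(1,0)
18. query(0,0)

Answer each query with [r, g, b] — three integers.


(1,1) stack=L1,L2; from [0,0,0]:
L1 α=0: [0, 0, 0]
L2 α=2/3: [436/3, 254/3, 212/3]
rounded: [145, 85, 71]

(0,0) stack=L1,L2,L3,L4,L5; from [0,0,0]:
+L1 (α=2/3) → [202/3, 424/3, 26]
+L2 (α=3/8) → [1181/24, 3893/24, 805/8]
+L3 (α=1/7) → [271/4, 3925/28, 2903/28]
+L4 (α=2/3) → [599/12, 12493/84, 13151/84]
+L5 (α=1/2) → [2315/24, 21229/168, 17099/168]
= [96, 126, 102]

at x=1,y=1 over L1,L2,L3,L4:
+L1 (α=0) → [0, 0, 0]
+L2 (α=2/3) → [436/3, 254/3, 212/3]
+L3 (α=1/2) → [218/3, 785/6, 295/3]
+L4 (α=3/5) → [1894/15, 956/15, 262/3]
→ [126, 64, 87]

(1,2) stack=L1,L2,L3,L4; from [0,0,0]:
+L1 (α=5/6) → [35/3, 605/6, 1205/6]
+L2 (α=1/2) → [187/3, 2033/12, 1451/12]
+L3 (α=3/7) → [121/3, 3302/21, 1595/21]
+L4 (α=1/2) → [577/6, 4255/21, 2509/21]
→ [96, 203, 119]

at x=0,y=2 over L1,L2,L3,L4:
+L1 (α=1/2) → [74, 15/2, 73]
+L2 (α=0) → [74, 15/2, 73]
+L3 (α=1/2) → [117/2, 417/4, 103]
+L4 (α=4/5) → [1469/10, 1009/20, 1051/5]
rounded: [147, 50, 210]

(1,0) stack=L1,L2,L3,L4,L6,L7; from [0,0,0]:
L1 α=1/3: [82/3, 5, 77/3]
L2 α=1/5: [928/15, 128/5, 82/3]
L3 α=3/4: [1942/15, 1973/20, 1891/12]
L4 α=0: [1942/15, 1973/20, 1891/12]
L6 α=1/3: [4229/45, 4483/30, 1909/18]
L7 α=1/2: [6862/45, 5203/60, 5401/36]
→ [152, 87, 150]

query (0,1) [L1,L2,L3,L4,L6,L7] — begin 0,0,0
L1 α=1/2: [61, 237/2, 51]
L2 α=3/4: [409/4, 1173/8, 597/4]
L3 α=7/8: [5925/32, 5821/64, 3733/32]
L4 α=1/7: [20463/112, 22871/224, 1625/16]
L6 α=2/3: [22031/336, 53335/672, 4889/48]
L7 α=1/2: [41519/672, 170263/1344, 12569/96]
= [62, 127, 131]

query (1,0) [L1,L2,L3,L4,L6] — begin 0,0,0
L1 α=1/3: [82/3, 5, 77/3]
L2 α=1/5: [928/15, 128/5, 82/3]
L3 α=3/4: [1942/15, 1973/20, 1891/12]
L4 α=0: [1942/15, 1973/20, 1891/12]
L6 α=1/3: [4229/45, 4483/30, 1909/18]
→ [94, 149, 106]

at x=0,y=0 over L1,L2,L3,L4,L6:
+L1 (α=2/3) → [202/3, 424/3, 26]
+L2 (α=3/8) → [1181/24, 3893/24, 805/8]
+L3 (α=1/7) → [271/4, 3925/28, 2903/28]
+L4 (α=2/3) → [599/12, 12493/84, 13151/84]
+L6 (α=1/5) → [1097/15, 13249/105, 2920/21]
rounded: [73, 126, 139]


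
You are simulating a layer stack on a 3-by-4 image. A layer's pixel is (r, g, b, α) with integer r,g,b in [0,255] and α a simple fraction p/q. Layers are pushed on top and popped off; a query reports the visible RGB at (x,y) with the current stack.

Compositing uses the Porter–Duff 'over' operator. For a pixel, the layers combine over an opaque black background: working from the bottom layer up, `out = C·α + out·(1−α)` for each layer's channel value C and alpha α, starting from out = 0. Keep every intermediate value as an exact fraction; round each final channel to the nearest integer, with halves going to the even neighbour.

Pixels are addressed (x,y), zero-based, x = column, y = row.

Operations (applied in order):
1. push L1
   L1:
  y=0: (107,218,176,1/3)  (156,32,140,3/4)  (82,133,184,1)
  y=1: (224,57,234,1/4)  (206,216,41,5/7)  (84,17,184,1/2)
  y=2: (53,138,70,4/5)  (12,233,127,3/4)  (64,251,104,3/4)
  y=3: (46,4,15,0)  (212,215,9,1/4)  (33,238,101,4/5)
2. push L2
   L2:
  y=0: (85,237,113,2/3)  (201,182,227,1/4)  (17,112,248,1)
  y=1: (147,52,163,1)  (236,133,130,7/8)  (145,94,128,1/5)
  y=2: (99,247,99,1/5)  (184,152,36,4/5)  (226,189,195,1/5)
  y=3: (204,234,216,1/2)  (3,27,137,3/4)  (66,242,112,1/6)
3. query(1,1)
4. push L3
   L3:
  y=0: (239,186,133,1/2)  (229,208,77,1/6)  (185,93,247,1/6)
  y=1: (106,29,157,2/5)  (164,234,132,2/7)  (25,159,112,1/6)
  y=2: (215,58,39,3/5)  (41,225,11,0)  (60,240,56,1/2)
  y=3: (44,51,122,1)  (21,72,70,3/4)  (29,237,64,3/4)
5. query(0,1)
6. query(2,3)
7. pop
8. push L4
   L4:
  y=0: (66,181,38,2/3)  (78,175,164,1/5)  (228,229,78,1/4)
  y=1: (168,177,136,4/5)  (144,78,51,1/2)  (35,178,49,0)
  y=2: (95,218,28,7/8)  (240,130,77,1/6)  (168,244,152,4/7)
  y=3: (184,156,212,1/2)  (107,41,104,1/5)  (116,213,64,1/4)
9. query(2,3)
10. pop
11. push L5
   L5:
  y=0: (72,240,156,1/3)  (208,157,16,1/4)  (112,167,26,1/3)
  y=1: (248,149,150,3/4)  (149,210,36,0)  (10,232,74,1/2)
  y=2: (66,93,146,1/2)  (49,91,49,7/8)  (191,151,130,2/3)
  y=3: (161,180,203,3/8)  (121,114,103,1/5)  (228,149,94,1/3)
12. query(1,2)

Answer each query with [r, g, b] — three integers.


at x=1,y=1 over L1,L2:
after L1 α=5/7: [1030/7, 1080/7, 205/7]
after L2 α=7/8: [6297/28, 7597/56, 6575/56]
= [225, 136, 117]

query (0,1) [L1,L2,L3] — begin 0,0,0
+L1 (α=1/4) → [56, 57/4, 117/2]
+L2 (α=1) → [147, 52, 163]
+L3 (α=2/5) → [653/5, 214/5, 803/5]
rounded: [131, 43, 161]

(2,3) stack=L1,L2,L3; from [0,0,0]:
+L1 (α=4/5) → [132/5, 952/5, 404/5]
+L2 (α=1/6) → [33, 199, 86]
+L3 (α=3/4) → [30, 455/2, 139/2]
= [30, 228, 70]

(2,3) stack=L1,L2,L4; from [0,0,0]:
+L1 (α=4/5) → [132/5, 952/5, 404/5]
+L2 (α=1/6) → [33, 199, 86]
+L4 (α=1/4) → [215/4, 405/2, 161/2]
= [54, 202, 80]

at x=1,y=2 over L1,L2,L5:
+L1 (α=3/4) → [9, 699/4, 381/4]
+L2 (α=4/5) → [149, 3131/20, 957/20]
+L5 (α=7/8) → [123/2, 15871/160, 7817/160]
rounded: [62, 99, 49]


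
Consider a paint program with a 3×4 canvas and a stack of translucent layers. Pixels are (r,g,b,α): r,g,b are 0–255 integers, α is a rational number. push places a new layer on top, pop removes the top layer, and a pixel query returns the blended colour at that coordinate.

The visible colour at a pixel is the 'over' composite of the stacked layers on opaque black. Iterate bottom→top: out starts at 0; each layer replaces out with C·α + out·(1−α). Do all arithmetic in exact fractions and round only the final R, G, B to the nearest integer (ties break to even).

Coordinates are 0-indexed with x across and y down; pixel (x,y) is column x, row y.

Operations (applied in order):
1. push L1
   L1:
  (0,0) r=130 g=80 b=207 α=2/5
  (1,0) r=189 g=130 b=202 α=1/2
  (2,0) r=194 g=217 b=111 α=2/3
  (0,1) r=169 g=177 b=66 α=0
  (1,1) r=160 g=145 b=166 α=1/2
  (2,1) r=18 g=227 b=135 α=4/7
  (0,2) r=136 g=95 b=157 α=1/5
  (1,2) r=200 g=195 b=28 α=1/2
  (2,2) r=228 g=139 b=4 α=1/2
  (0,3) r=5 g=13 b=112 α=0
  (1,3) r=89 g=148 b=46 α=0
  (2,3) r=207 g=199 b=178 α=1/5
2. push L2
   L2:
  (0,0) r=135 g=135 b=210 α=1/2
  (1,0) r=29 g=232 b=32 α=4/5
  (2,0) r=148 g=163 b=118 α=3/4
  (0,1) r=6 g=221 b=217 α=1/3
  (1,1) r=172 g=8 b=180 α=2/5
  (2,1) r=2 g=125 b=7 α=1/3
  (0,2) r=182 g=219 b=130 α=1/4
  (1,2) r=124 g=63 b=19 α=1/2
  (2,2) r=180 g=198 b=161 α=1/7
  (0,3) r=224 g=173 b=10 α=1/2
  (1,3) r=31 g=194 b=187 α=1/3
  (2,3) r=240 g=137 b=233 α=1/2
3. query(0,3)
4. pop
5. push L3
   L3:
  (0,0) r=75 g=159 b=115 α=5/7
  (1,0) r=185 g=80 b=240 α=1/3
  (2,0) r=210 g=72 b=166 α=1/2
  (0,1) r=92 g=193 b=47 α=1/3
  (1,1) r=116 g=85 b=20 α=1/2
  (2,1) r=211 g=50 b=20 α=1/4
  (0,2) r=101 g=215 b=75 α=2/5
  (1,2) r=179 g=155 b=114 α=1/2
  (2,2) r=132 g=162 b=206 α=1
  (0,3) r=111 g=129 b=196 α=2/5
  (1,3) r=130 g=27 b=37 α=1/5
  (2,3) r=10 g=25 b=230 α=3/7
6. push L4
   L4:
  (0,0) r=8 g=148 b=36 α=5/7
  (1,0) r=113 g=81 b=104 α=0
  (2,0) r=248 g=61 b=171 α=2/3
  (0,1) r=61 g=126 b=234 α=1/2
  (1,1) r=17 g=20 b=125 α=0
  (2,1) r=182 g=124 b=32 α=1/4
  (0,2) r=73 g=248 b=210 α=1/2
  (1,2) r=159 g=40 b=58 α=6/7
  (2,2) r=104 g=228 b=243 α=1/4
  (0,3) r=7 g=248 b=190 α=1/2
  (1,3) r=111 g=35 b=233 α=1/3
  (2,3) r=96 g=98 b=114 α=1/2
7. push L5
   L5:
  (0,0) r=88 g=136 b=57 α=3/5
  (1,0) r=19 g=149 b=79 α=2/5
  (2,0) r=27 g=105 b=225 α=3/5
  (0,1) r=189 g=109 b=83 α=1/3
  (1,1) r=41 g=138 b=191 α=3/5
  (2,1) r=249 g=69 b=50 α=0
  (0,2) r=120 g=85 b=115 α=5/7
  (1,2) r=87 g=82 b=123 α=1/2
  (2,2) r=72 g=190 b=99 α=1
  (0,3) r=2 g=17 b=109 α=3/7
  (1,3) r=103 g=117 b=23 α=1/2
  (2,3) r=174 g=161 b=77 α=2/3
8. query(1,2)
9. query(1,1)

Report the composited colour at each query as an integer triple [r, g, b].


(0,3) stack=L1,L2; from [0,0,0]:
after L1 α=0: [0, 0, 0]
after L2 α=1/2: [112, 173/2, 5]
= [112, 86, 5]

query (1,2) [L1,L3,L4,L5] — begin 0,0,0
after L1 α=1/2: [100, 195/2, 14]
after L3 α=1/2: [279/2, 505/4, 64]
after L4 α=6/7: [2187/14, 1465/28, 412/7]
after L5 α=1/2: [3405/28, 3761/56, 1273/14]
= [122, 67, 91]

(1,1) stack=L1,L3,L4,L5; from [0,0,0]:
L1 α=1/2: [80, 145/2, 83]
L3 α=1/2: [98, 315/4, 103/2]
L4 α=0: [98, 315/4, 103/2]
L5 α=3/5: [319/5, 1143/10, 676/5]
rounded: [64, 114, 135]
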